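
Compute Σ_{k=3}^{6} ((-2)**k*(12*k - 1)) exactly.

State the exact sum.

r(k) = 2*(-12*k - 11)/(12*k - 1) after simplifying.
So A=-2 and B=1, with C=k - 1/12.
Set up (-2)·f(k+1) − (1)·f(k) − (k - 1/12) = 0.
Bound: deg f ≤ 1.
Solving with deg f ≤ 1: f(k) = -(4*k - 3)/12.
R(k) = B(k−1)·f(k)/C(k) = -(4*k - 3)/(12*k - 1); s_k = R·t_k = (-2)**k*(3 - 4*k).
Verify: (-2)**k*(12*k - 1) matches t_k.
Sum = s_(7) − s_(3); s_(7) = 3200, s_(3) = 72 ⇒ 3128.

Σ = 3128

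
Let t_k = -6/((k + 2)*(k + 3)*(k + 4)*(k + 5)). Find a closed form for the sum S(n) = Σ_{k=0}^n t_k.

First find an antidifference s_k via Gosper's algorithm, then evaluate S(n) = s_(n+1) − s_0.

S(n) = (-n**3 - 12*n**2 - 47*n - 36)/(12*(n**3 + 12*n**2 + 47*n + 60))

Step 1: r(k) = (k + 2)/(k + 6).
Gosper form: A/B · C(k+1)/C(k) with A=k + 2, B=k + 6, C=1.
Set up (k + 2)·f(k+1) − (k + 5)·f(k) − (1) = 0.
Degrees (1,1,0) ⇒ d ≤ 3.
Coefficient equations give f(k) = k*(k**2 + 9*k + 26)/72.
Then R = B(k−1)f/C = k*(k + 5)*(k**2 + 9*k + 26)/72, so s_k = R(k)·t_k = k*(-k**2 - 9*k - 26)/(12*(k + 2)*(k + 3)*(k + 4)).
Verify: -6/(k**4 + 14*k**3 + 71*k**2 + 154*k + 120) matches t_k.
Telescope: S(n) = s_(n+1) − s_(0) = (-n**3 - 12*n**2 - 47*n - 36)/(12*(n**3 + 12*n**2 + 47*n + 60)) − (0) = (-n**3 - 12*n**2 - 47*n - 36)/(12*(n**3 + 12*n**2 + 47*n + 60)).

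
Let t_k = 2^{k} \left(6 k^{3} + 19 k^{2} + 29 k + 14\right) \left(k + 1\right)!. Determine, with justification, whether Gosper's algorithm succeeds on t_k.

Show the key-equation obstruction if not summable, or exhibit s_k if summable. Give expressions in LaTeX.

Ratio r(k) = 2*(6*k**4 + 49*k**3 + 159*k**2 + 238*k + 136)/(6*k**3 + 19*k**2 + 29*k + 14).
Take A(k)=2*k + 4, B(k)=1, C(k)=k**3 + 19*k**2/6 + 29*k/6 + 7/3.
Need (2*k + 4)·f(k+1) − (1)·f(k) = k**3 + 19*k**2/6 + 29*k/6 + 7/3.
d = 2 from the (1,0,3) case.
Match coefficients ⇒ f(k) = (3*k**2 - k + 2)/6.
Get s_k = R·t_k = 2**k*(3*k**2 - k + 2)*factorial(k + 1) with R(k) = B(k−1)f(k)/C(k) = (3*k**2 - k + 2)/(6*k**3 + 19*k**2 + 29*k + 14).
Δs = 2**k*(6*k**3 + 19*k**2 + 29*k + 14)*factorial(k + 1), as required.

Yes. s_k = 2^{k} \left(3 k^{2} - k + 2\right) \left(k + 1\right)!.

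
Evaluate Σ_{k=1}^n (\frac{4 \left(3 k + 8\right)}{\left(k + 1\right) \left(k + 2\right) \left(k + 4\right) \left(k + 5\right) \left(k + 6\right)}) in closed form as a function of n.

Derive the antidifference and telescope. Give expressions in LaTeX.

S(n) = \frac{n \left(n^{2} + 13 n + 52\right)}{15 \left(n^{3} + 13 n^{2} + 52 n + 60\right)}

t_(k+1)/t_k = (k + 1)*(k + 4)*(3*k + 11)/((k + 3)*(k + 7)*(3*k + 8)).
So A=k + 1 and B=k + 7, with C=k**2 + 17*k/3 + 8.
f must satisfy (k + 1)·f(k+1) − (k + 6)·f(k) = k**2 + 17*k/3 + 8.
From deg A=1, deg B=1, deg C=2: d=5.
A polynomial solution: f(k) = k*(k + 2)*(k + 3)*(k**2 + 10*k + 29)/60.
Then R = B(k−1)f/C = k*(k + 2)*(k + 6)*(k**2 + 10*k + 29)/(20*(3*k + 8)), so s_k = R(k)·t_k = k*(k**2 + 10*k + 29)/(5*(k**3 + 10*k**2 + 29*k + 20)).
Check: Δs_k = 4*(3*k + 8)/(k**5 + 18*k**4 + 121*k**3 + 372*k**2 + 508*k + 240). ✓
Σ_(k=1)^n t_k = s_(n+1) − s_(1) = ((n**3 + 13*n**2 + 52*n + 40)/(5*(n**3 + 13*n**2 + 52*n + 60))) − (2/15), i.e. n*(n**2 + 13*n + 52)/(15*(n**3 + 13*n**2 + 52*n + 60)).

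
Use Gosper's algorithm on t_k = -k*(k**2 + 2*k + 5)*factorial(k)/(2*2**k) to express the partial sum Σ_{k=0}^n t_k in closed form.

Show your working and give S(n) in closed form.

r(k) = (k + 1)**2*(2*k + (k + 1)**2 + 7)/(2*k*(k**2 + 2*k + 5)) after simplifying.
A = k/2 + 1/2, B = 1, C = k**3 + 2*k**2 + 5*k.
Set up (k/2 + 1/2)·f(k+1) − (1)·f(k) − (k**3 + 2*k**2 + 5*k) = 0.
From deg A=1, deg B=0, deg C=3: d=2.
Solve for f: f(k) = 2*(k**2 + k + 2) (degree 2 ≤ 2).
Then R = B(k−1)f/C = 2*(k**2 + k + 2)/(k*(k**2 + 2*k + 5)), so s_k = R(k)·t_k = -(k**2 + k + 2)*factorial(k)/2**k.
Verify: -k*(k**2 + 2*k + 5)*factorial(k)/(2*2**k) matches t_k.
s_(n+1) = -2**(-n - 1)*(n**2 + 3*n + 4)*factorial(n + 1) and s_(0) = -2, so S(n) = 2**(-n - 1)*(2**(n + 2) - n**3*factorial(n) - 4*n**2*factorial(n) - 7*n*factorial(n) - 4*factorial(n)).

S(n) = 2**(-n - 1)*(2**(n + 2) - n**3*factorial(n) - 4*n**2*factorial(n) - 7*n*factorial(n) - 4*factorial(n))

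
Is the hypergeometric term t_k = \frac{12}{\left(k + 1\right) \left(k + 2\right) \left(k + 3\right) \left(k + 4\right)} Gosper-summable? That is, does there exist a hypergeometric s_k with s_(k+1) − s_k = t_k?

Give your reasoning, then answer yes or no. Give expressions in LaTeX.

t_(k+1)/t_k = (k + 1)/(k + 5).
A = k + 1, B = k + 5, C = 1.
f must satisfy (k + 1)·f(k+1) − (k + 4)·f(k) = 1.
deg f ≤ 3 (via 1,1,0).
Match coefficients ⇒ f(k) = k*(k**2 + 6*k + 11)/18.
R(k) = B(k−1)·f(k)/C(k) = k*(k + 4)*(k**2 + 6*k + 11)/18; s_k = R·t_k = 2*k*(k**2 + 6*k + 11)/(3*(k + 1)*(k + 2)*(k + 3)).
Check: Δs_k = 12/(k**4 + 10*k**3 + 35*k**2 + 50*k + 24). ✓

Yes. s_k = \frac{2 k \left(k^{2} + 6 k + 11\right)}{3 \left(k + 1\right) \left(k + 2\right) \left(k + 3\right)}.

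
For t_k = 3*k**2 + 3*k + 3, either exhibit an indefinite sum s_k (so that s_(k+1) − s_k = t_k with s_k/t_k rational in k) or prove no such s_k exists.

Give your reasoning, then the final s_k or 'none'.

The ratio is (k + (k + 1)**2 + 2)/(k**2 + k + 1).
A = 1, B = 1, C = k**2 + k + 1.
Solve (1)·f(k+1) − (1)·f(k) = k**2 + k + 1.
From deg A=0, deg B=0, deg C=2: d=3.
A polynomial solution: f(k) = k*(k**2 + 2)/3.
So s_k = (B(k−1)f/C)·t_k = (k*(k**2 + 2)/(3*(k**2 + k + 1)))·t_k = k*(k**2 + 2).
s_(k+1) − s_k = 3*k**2 + 3*k + 3 = t_k.

s_k = k*(k**2 + 2)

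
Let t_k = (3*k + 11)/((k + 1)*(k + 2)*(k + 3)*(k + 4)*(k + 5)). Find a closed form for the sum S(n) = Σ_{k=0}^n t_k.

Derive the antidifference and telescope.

Step 1: r(k) = (k + 1)*(3*k + 14)/((k + 6)*(3*k + 11)).
Factor: A=k + 1; B=k + 6; C=k + 11/3.
Key eq: (k + 1)·f(k+1) = (k + 5)·f(k) + (k + 11/3).
d = 4 from the (1,1,1) case.
Match coefficients ⇒ f(k) = k*(k + 3)*(k**2 + 7*k + 14)/24.
Then R = B(k−1)f/C = k*(k + 3)*(k + 5)*(k**2 + 7*k + 14)/(8*(3*k + 11)), so s_k = R(k)·t_k = k*(k**2 + 7*k + 14)/(8*(k**3 + 7*k**2 + 14*k + 8)).
Verify: (3*k + 11)/(k**5 + 15*k**4 + 85*k**3 + 225*k**2 + 274*k + 120) matches t_k.
Telescope: S(n) = s_(n+1) − s_(0) = (n**3 + 10*n**2 + 31*n + 22)/(8*(n**3 + 10*n**2 + 31*n + 30)) − (0) = (n**3 + 10*n**2 + 31*n + 22)/(8*(n**3 + 10*n**2 + 31*n + 30)).

S(n) = (n**3 + 10*n**2 + 31*n + 22)/(8*(n**3 + 10*n**2 + 31*n + 30))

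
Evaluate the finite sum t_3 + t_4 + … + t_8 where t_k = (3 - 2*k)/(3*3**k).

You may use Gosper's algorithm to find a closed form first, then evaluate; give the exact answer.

Σ = -1450/19683

t_(k+1)/t_k = (2*k - 1)/(3*(2*k - 3)).
Take A(k)=1/3, B(k)=1, C(k)=k - 3/2.
Need (1/3)·f(k+1) − (1)·f(k) = k - 3/2.
From deg A=0, deg B=0, deg C=1: d=1.
Solving with deg f ≤ 1: f(k) = -3*(k - 1)/2.
Then R = B(k−1)f/C = -3*(k - 1)/(2*k - 3), so s_k = R(k)·t_k = (k - 1)/3**k.
Δs = (3 - 2*k)/(3*3**k), as required.
Sum = s_(9) − s_(3); s_(9) = 8/19683, s_(3) = 2/27 ⇒ -1450/19683.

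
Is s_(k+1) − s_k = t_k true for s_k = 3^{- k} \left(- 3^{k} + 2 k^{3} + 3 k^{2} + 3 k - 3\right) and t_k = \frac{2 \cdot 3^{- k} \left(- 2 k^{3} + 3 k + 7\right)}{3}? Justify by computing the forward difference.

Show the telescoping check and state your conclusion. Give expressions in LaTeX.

s_(k+1) = (-3*3**k + 2*k**3 + 9*k**2 + 15*k + 5)/(3*3**k)
s_(k+1) − s_k = 2*(-2*k**3 + 3*k + 7)/(3*3**k)
(s_(k+1) − s_k) − t_k = 0

valid; difference matches t_k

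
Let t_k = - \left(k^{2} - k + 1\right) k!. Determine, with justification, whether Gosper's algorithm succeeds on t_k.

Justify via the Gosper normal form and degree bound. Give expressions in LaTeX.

r(k) = -(k + 1)*(k - (k + 1)**2)/(k**2 - k + 1) after simplifying.
Factor: A=k + 1; B=1; C=k**2 - k + 1.
Need (k + 1)·f(k+1) − (1)·f(k) = k**2 - k + 1.
deg f ≤ 1 (via 1,0,2).
Coefficient equations give f(k) = k - 2.
R(k) = B(k−1)·f(k)/C(k) = (k - 2)/(k**2 - k + 1); s_k = R·t_k = -(k - 2)*factorial(k).
Δs = -(k**2 - k + 1)*factorial(k), as required.

Yes. s_k = - \left(k - 2\right) k!.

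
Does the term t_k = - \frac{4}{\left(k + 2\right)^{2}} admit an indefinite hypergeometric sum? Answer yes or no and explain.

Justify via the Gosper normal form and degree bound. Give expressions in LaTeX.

No — t_k has no hypergeometric antidifference.

Compute t_(k+1)/t_k: get (k + 2)**2/(k + 3)**2.
So A=k**2 + 4*k + 4 and B=k**2 + 6*k + 9, with C=1.
Key eq: (k**2 + 4*k + 4)·f(k+1) = (k**2 + 4*k + 4)·f(k) + (1).
d = 0 from the (2,2,0) case.
Generic f = c0 gives residual -1; -1 = 0 cannot hold, so t_k is not Gosper-summable.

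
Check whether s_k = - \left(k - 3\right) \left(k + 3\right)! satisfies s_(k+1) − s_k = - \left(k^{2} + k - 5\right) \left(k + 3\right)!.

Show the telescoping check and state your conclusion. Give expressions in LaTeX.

s_(k+1) = -(k - 2)*factorial(k + 4)
s_(k+1) − s_k = -(k**2 + k - 5)*factorial(k + 3)
(s_(k+1) − s_k) − t_k = 0

Valid — Δs_k = t_k.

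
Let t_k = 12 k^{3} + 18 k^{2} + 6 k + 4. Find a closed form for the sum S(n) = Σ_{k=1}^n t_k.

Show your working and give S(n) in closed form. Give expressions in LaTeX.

The ratio is (6*k**3 + 27*k**2 + 39*k + 20)/(6*k**3 + 9*k**2 + 3*k + 2).
So A=1 and B=1, with C=k**3 + 3*k**2/2 + k/2 + 1/3.
Solve (1)·f(k+1) − (1)·f(k) = k**3 + 3*k**2/2 + k/2 + 1/3.
Bound: deg f ≤ 4.
A polynomial solution: f(k) = k*(3*k**3 - 3*k + 4)/12.
Certificate R = B(k−1)f/C = k*(3*k**3 - 3*k + 4)/(2*(6*k**3 + 9*k**2 + 3*k + 2)) gives s_k = k*(3*k**3 - 3*k + 4).
Check: Δs_k = 12*k**3 + 18*k**2 + 6*k + 4. ✓
s_(n+1) = 3*n**4 + 12*n**3 + 15*n**2 + 10*n + 4 and s_(1) = 4, so S(n) = n*(3*n**3 + 12*n**2 + 15*n + 10).

S(n) = n \left(3 n^{3} + 12 n^{2} + 15 n + 10\right)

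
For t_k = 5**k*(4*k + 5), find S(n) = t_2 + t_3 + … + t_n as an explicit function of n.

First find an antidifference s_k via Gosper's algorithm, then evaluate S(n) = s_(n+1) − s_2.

Ratio r(k) = 5*(4*k + 9)/(4*k + 5).
So A=5 and B=1, with C=k + 5/4.
Set up (5)·f(k+1) − (1)·f(k) − (k + 5/4) = 0.
Bound: deg f ≤ 1.
Solve for f: f(k) = k/4 (degree 1 ≤ 1).
Certificate R = B(k−1)f/C = k/(4*k + 5) gives s_k = 5**k*k.
Δs = 5**k*(4*k + 5), as required.
Σ_(k=2)^n t_k = s_(n+1) − s_(2) = (5**(n + 1)*(n + 1)) − (50), i.e. 5*5**n*n + 5*5**n - 50.

S(n) = 5*5**n*n + 5*5**n - 50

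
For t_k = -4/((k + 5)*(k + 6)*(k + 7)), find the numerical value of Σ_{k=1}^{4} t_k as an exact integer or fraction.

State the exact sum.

Σ = -34/1155

r(k) = (k + 5)/(k + 8) after simplifying.
So A=k + 5 and B=k + 8, with C=1.
Need (k + 5)·f(k+1) − (k + 7)·f(k) = 1.
Bound: deg f ≤ 2.
A polynomial solution: f(k) = k*(k + 11)/60.
R(k) = B(k−1)·f(k)/C(k) = k*(k + 7)*(k + 11)/60; s_k = R·t_k = k*(-k - 11)/(15*(k + 5)*(k + 6)).
s_(k+1) − s_k = -4/(k**3 + 18*k**2 + 107*k + 210) = t_k.
Telescoping: Σ = s_(5) − s_(1) = -8/165 − (-2/105) = -34/1155.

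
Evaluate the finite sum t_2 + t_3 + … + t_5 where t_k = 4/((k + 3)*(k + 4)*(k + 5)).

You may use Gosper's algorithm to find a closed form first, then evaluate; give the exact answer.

Step 1: r(k) = (k + 3)/(k + 6).
So A=k + 3 and B=k + 6, with C=1.
Solve (k + 3)·f(k+1) − (k + 5)·f(k) = 1.
Bound: deg f ≤ 2.
Solving with deg f ≤ 2: f(k) = k*(k + 7)/24.
Certificate R = B(k−1)f/C = k*(k + 5)*(k + 7)/24 gives s_k = k*(k + 7)/(6*(k + 3)*(k + 4)).
Check: Δs_k = 4/(k**3 + 12*k**2 + 47*k + 60). ✓
Evaluate s at k=6 and k=2: 13/90 and 1/10; difference 2/45.

Σ = 2/45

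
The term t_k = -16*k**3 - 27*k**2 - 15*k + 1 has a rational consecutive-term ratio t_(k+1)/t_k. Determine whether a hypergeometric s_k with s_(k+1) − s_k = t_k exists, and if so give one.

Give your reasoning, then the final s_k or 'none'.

r(k) = (16*k**3 + 75*k**2 + 117*k + 57)/(16*k**3 + 27*k**2 + 15*k - 1) after simplifying.
Normal form (A,B,C) = (1, 1, k**3 + 27*k**2/16 + 15*k/16 - 1/16).
f must satisfy (1)·f(k+1) − (1)·f(k) = k**3 + 27*k**2/16 + 15*k/16 - 1/16.
Bound: deg f ≤ 4.
Match coefficients ⇒ f(k) = k*(4*k**3 + k**2 - 2*k - 4)/16.
Certificate R = B(k−1)f/C = k*(4*k**3 + k**2 - 2*k - 4)/(16*k**3 + 27*k**2 + 15*k - 1) gives s_k = k*(-4*k**3 - k**2 + 2*k + 4).
Verify: -16*k**3 - 27*k**2 - 15*k + 1 matches t_k.

s_k = k*(-4*k**3 - k**2 + 2*k + 4)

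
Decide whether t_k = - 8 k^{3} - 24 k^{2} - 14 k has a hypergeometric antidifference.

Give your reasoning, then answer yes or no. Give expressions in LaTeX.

Ratio r(k) = (4*k**3 + 24*k**2 + 43*k + 23)/(k*(4*k**2 + 12*k + 7)).
Take A(k)=1, B(k)=1, C(k)=k**3 + 3*k**2 + 7*k/4.
Set up (1)·f(k+1) − (1)·f(k) − (k**3 + 3*k**2 + 7*k/4) = 0.
Degrees (0,0,3) ⇒ d ≤ 4.
Solve for f: f(k) = k*(k - 1)*(2*k**2 + 6*k + 3)/8 (degree 4 ≤ 4).
Then R = B(k−1)f/C = (k - 1)*(2*k**2 + 6*k + 3)/(2*(4*k**2 + 12*k + 7)), so s_k = R(k)·t_k = k*(-2*k**3 - 4*k**2 + 3*k + 3).
Check: Δs_k = 2*k*(-4*k**2 - 12*k - 7). ✓

Yes. s_k = k \left(- 2 k^{3} - 4 k^{2} + 3 k + 3\right).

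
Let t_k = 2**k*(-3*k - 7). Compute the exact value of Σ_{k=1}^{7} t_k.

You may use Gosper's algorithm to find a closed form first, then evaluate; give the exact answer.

Ratio r(k) = 2*(3*k + 10)/(3*k + 7).
So A=2 and B=1, with C=k + 7/3.
Key eq: (2)·f(k+1) = (1)·f(k) + (k + 7/3).
Degrees (0,0,1) ⇒ d ≤ 1.
Coefficient equations give f(k) = (3*k + 1)/3.
Then R = B(k−1)f/C = (3*k + 1)/(3*k + 7), so s_k = R(k)·t_k = 2**k*(-3*k - 1).
Δs = 2**k*(-3*k - 7), as required.
Evaluate s at k=8 and k=1: -6400 and -8; difference -6392.

Σ = -6392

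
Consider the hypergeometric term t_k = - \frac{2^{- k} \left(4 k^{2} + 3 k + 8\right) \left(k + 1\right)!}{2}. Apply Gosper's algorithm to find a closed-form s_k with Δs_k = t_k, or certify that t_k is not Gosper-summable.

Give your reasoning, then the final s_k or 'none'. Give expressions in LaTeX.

s_k = - 2^{- k} \left(4 k - 1\right) \left(k + 1\right)!

The ratio is (k + 2)*(3*k + 4*(k + 1)**2 + 11)/(2*(4*k**2 + 3*k + 8)).
Normal form (A,B,C) = (k/2 + 1, 1, k**2 + 3*k/4 + 2).
Set up (k/2 + 1)·f(k+1) − (1)·f(k) − (k**2 + 3*k/4 + 2) = 0.
Bound: deg f ≤ 1.
A polynomial solution: f(k) = (4*k - 1)/2.
Certificate R = B(k−1)f/C = 2*(4*k - 1)/(4*k**2 + 3*k + 8) gives s_k = -(4*k - 1)*factorial(k + 1)/2**k.
Verify: -(4*k**2 + 3*k + 8)*factorial(k + 1)/(2*2**k) matches t_k.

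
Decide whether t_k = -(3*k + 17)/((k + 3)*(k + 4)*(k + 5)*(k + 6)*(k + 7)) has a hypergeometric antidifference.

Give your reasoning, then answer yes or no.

r(k) = (k + 3)*(3*k + 20)/((k + 8)*(3*k + 17)) after simplifying.
Factor: A=k + 3; B=k + 8; C=k + 17/3.
Need (k + 3)·f(k+1) − (k + 7)·f(k) = k + 17/3.
d = 4 from the (1,1,1) case.
Solve for f: f(k) = k*(k + 5)*(k**2 + 13*k + 54)/216 (degree 4 ≤ 4).
So s_k = (B(k−1)f/C)·t_k = (k*(k + 5)*(k + 7)*(k**2 + 13*k + 54)/(72*(3*k + 17)))·t_k = k*(-k**2 - 13*k - 54)/(72*(k**3 + 13*k**2 + 54*k + 72)).
Check: Δs_k = (-3*k - 17)/(k**5 + 25*k**4 + 245*k**3 + 1175*k**2 + 2754*k + 2520). ✓

Yes. s_k = k*(-k**2 - 13*k - 54)/(72*(k**3 + 13*k**2 + 54*k + 72)).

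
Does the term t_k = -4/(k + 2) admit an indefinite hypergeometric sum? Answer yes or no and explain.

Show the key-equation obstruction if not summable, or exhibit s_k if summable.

No — t_k has no hypergeometric antidifference.

Compute t_(k+1)/t_k: get (k + 2)/(k + 3).
A = k + 2, B = k + 3, C = 1.
Solve (k + 2)·f(k+1) − (k + 2)·f(k) = 1.
deg f ≤ 0 (via 1,1,0).
Put f(k) = c0: A·f(k+1) − B(k−1)·f(k) − C = -1; need -1 = 0 — inconsistent ⇒ no f, not summable.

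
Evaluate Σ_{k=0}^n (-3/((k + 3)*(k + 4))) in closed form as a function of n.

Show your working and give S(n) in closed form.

Step 1: r(k) = (k + 3)/(k + 5).
Factor: A=k + 3; B=k + 5; C=1.
Need (k + 3)·f(k+1) − (k + 4)·f(k) = 1.
Degrees (1,1,0) ⇒ d ≤ 1.
Coefficient equations give f(k) = k/3.
R(k) = B(k−1)·f(k)/C(k) = k*(k + 4)/3; s_k = R·t_k = -k/(k + 3).
Δs = -3/(k**2 + 7*k + 12), as required.
s_(n+1) = (-n - 1)/(n + 4) and s_(0) = 0, so S(n) = (-n - 1)/(n + 4).

S(n) = (-n - 1)/(n + 4)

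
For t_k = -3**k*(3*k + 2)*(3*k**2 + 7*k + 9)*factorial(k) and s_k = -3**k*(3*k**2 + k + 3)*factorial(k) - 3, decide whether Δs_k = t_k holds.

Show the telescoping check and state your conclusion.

Valid: the claim telescopes to t_k.

s_(k+1) = -3**(k + 1)*(k + 3*(k + 1)**2 + 4)*factorial(k + 1) - 3
s_(k+1) − s_k = -3**k*(3*k + 2)*(3*k**2 + 7*k + 9)*factorial(k)
(s_(k+1) − s_k) − t_k = 0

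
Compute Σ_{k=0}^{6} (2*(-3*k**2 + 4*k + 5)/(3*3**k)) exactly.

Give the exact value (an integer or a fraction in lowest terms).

Σ = 8884/2187

Step 1: r(k) = (3*k**2 + 2*k - 6)/(3*(3*k**2 - 4*k - 5)).
So A=1/3 and B=1, with C=k**2 - 4*k/3 - 5/3.
Solve (1/3)·f(k+1) − (1)·f(k) = k**2 - 4*k/3 - 5/3.
From deg A=0, deg B=0, deg C=2: d=2.
Coefficient equations give f(k) = -(k + 1)*(3*k - 4)/2.
R(k) = B(k−1)·f(k)/C(k) = -3*(k + 1)*(3*k - 4)/(2*(3*k**2 - 4*k - 5)); s_k = R·t_k = (3*k**2 - k - 4)/3**k.
Check: Δs_k = 2*(-3*k**2 + 4*k + 5)/(3*3**k). ✓
Evaluate s at k=7 and k=0: 136/2187 and -4; difference 8884/2187.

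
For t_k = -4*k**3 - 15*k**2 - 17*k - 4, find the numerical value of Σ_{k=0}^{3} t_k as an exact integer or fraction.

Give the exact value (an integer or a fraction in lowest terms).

Σ = -472

r(k) = (4*k**3 + 27*k**2 + 59*k + 40)/(4*k**3 + 15*k**2 + 17*k + 4) after simplifying.
Gosper form: A/B · C(k+1)/C(k) with A=1, B=1, C=k**3 + 15*k**2/4 + 17*k/4 + 1.
Set up (1)·f(k+1) − (1)·f(k) − (k**3 + 15*k**2/4 + 17*k/4 + 1) = 0.
Degrees (0,0,3) ⇒ d ≤ 4.
Coefficient equations give f(k) = k*(k**3 + 3*k**2 + 2*k - 2)/4.
R(k) = B(k−1)·f(k)/C(k) = k*(k**3 + 3*k**2 + 2*k - 2)/(4*k**3 + 15*k**2 + 17*k + 4); s_k = R·t_k = k*(-k**3 - 3*k**2 - 2*k + 2).
Verify: -4*k**3 - 15*k**2 - 17*k - 4 matches t_k.
Telescoping: Σ = s_(4) − s_(0) = -472 − (0) = -472.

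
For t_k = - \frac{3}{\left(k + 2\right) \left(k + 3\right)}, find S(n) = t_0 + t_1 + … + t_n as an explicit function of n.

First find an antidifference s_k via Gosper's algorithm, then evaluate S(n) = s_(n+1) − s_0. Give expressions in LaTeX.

S(n) = \frac{3 \left(- n - 1\right)}{2 \left(n + 3\right)}

r(k) = (k + 2)/(k + 4) after simplifying.
Gosper form: A/B · C(k+1)/C(k) with A=k + 2, B=k + 4, C=1.
f must satisfy (k + 2)·f(k+1) − (k + 3)·f(k) = 1.
deg f ≤ 1 (via 1,1,0).
Solve for f: f(k) = k/2 (degree 1 ≤ 1).
Get s_k = R·t_k = -3*k/(2*k + 4) with R(k) = B(k−1)f(k)/C(k) = k*(k + 3)/2.
Verify: -3/(k**2 + 5*k + 6) matches t_k.
Evaluate: s_(n+1) = 3*(-n - 1)/(2*(n + 3)); subtract s_(0) = 0 ⇒ S(n) = 3*(-n - 1)/(2*(n + 3)).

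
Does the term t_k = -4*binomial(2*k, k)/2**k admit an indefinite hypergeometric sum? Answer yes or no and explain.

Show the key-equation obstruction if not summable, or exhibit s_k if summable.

Compute t_(k+1)/t_k: get (2*k + 1)/(k + 1).
Take A(k)=2*k + 1, B(k)=k + 1, C(k)=1.
Need (2*k + 1)·f(k+1) − (k)·f(k) = 1.
Degrees (1,1,0) ⇒ d ≤ -1.
Bound -1 < 0, so the key equation has no polynomial solution.

No — t_k has no hypergeometric antidifference.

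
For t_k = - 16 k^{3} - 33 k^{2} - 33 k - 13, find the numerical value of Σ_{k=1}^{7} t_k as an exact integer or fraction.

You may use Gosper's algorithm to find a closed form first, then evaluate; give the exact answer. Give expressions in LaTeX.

Σ = -18179

Step 1: r(k) = (16*k**3 + 81*k**2 + 147*k + 95)/(16*k**3 + 33*k**2 + 33*k + 13).
So A=1 and B=1, with C=k**3 + 33*k**2/16 + 33*k/16 + 13/16.
Set up (1)·f(k+1) − (1)·f(k) − (k**3 + 33*k**2/16 + 33*k/16 + 13/16) = 0.
deg f ≤ 4 (via 0,0,3).
Match coefficients ⇒ f(k) = k*(4*k**3 + 3*k**2 + 4*k + 2)/16.
R(k) = B(k−1)·f(k)/C(k) = k*(4*k**3 + 3*k**2 + 4*k + 2)/(16*k**3 + 33*k**2 + 33*k + 13); s_k = R·t_k = k*(-4*k**3 - 3*k**2 - 4*k - 2).
Δs = -16*k**3 - 33*k**2 - 33*k - 13, as required.
Σ_(k=1)^(7) t_k = s_(8) − s_(1) = -18192 − (-13) = -18179.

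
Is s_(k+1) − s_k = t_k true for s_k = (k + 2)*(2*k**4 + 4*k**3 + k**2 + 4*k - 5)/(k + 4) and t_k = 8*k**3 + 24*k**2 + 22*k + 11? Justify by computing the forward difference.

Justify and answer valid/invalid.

Invalid: residual 2*(-6*k**4 - 52*k**3 - 117*k**2 - 95*k - 49)/(k**2 + 9*k + 20) ≠ 0.

s_(k+1) = (2*k**5 + 18*k**4 + 61*k**3 + 101*k**2 + 84*k + 18)/(k + 5)
s_(k+1) − s_k = (8*k**5 + 84*k**4 + 294*k**3 + 455*k**2 + 349*k + 122)/(k**2 + 9*k + 20)
(s_(k+1) − s_k) − t_k = 2*(-6*k**4 - 52*k**3 - 117*k**2 - 95*k - 49)/(k**2 + 9*k + 20)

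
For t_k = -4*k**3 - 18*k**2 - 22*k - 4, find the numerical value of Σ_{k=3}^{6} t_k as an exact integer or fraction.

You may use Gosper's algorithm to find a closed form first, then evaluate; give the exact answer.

Σ = -3688

Compute t_(k+1)/t_k: get (2*k**3 + 15*k**2 + 35*k + 24)/(2*k**3 + 9*k**2 + 11*k + 2).
Factor: A=1; B=1; C=k**3 + 9*k**2/2 + 11*k/2 + 1.
Key eq: (1)·f(k+1) = (1)·f(k) + (k**3 + 9*k**2/2 + 11*k/2 + 1).
From deg A=0, deg B=0, deg C=3: d=4.
Coefficient equations give f(k) = k*(k**3 + 4*k**2 + 3*k - 4)/4.
Get s_k = R·t_k = k*(-k**3 - 4*k**2 - 3*k + 4) with R(k) = B(k−1)f(k)/C(k) = k*(k**3 + 4*k**2 + 3*k - 4)/(2*(k + 2)*(2*k**2 + 5*k + 1)).
Check: Δs_k = -4*k**3 - 18*k**2 - 22*k - 4. ✓
Sum = s_(7) − s_(3); s_(7) = -3892, s_(3) = -204 ⇒ -3688.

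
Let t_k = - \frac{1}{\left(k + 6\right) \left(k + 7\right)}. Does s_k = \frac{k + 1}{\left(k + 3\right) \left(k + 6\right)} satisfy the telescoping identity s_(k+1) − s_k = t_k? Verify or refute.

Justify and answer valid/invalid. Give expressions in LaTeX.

s_(k+1) = (k + 2)/((k + 4)*(k + 7))
s_(k+1) − s_k = (-k**2 - 3*k + 8)/(k**4 + 20*k**3 + 145*k**2 + 450*k + 504)
(s_(k+1) − s_k) − t_k = 4*(k + 5)/(k**4 + 20*k**3 + 145*k**2 + 450*k + 504)

Invalid: residual \frac{4 \left(k + 5\right)}{k^{4} + 20 k^{3} + 145 k^{2} + 450 k + 504} ≠ 0.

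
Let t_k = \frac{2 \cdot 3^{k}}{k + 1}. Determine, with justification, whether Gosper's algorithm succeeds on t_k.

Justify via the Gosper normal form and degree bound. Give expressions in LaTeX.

Ratio r(k) = 3*(k + 1)/(k + 2).
A = 3*k + 3, B = k + 2, C = 1.
Key eq: (3*k + 3)·f(k+1) = (k + 1)·f(k) + (1).
From deg A=1, deg B=1, deg C=0: d=-1.
d = -1 < 0 ⇒ no nonzero polynomial f; not summable.

No — negative degree bound, so no certificate f.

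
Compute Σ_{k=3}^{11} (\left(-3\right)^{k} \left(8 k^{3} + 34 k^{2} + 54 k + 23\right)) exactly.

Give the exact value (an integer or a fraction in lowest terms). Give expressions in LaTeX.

Σ = -2161373193

Step 1: r(k) = 3*(-8*k**3 - 58*k**2 - 146*k - 119)/(8*k**3 + 34*k**2 + 54*k + 23).
Take A(k)=-3, B(k)=1, C(k)=k**3 + 17*k**2/4 + 27*k/4 + 23/8.
Key eq: (-3)·f(k+1) = (1)·f(k) + (k**3 + 17*k**2/4 + 27*k/4 + 23/8).
deg f ≤ 3 (via 0,0,3).
Solving with deg f ≤ 3: f(k) = -(2*k**3 + 4*k**2 + 3*k - 1)/8.
Certificate R = B(k−1)f/C = -(2*k**3 + 4*k**2 + 3*k - 1)/(8*k**3 + 34*k**2 + 54*k + 23) gives s_k = (-3)**k*(-2*k**3 - 4*k**2 - 3*k + 1).
Check: Δs_k = (-3)**k*(8*k**3 + 34*k**2 + 54*k + 23). ✓
Sum = s_(12) − s_(3); s_(12) = -2161370547, s_(3) = 2646 ⇒ -2161373193.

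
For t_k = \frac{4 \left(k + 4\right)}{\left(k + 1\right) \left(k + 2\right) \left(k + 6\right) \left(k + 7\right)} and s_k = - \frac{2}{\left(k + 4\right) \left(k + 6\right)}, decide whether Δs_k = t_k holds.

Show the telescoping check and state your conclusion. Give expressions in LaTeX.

s_(k+1) = -2/((k + 5)*(k + 7))
s_(k+1) − s_k = 2*(2*k + 11)/(k**4 + 22*k**3 + 179*k**2 + 638*k + 840)
(s_(k+1) − s_k) − t_k = 6*(-3*k**2 - 25*k - 46)/(k**6 + 25*k**5 + 247*k**4 + 1219*k**3 + 3112*k**2 + 3796*k + 1680)

Invalid: residual \frac{6 \left(- 3 k^{2} - 25 k - 46\right)}{k^{6} + 25 k^{5} + 247 k^{4} + 1219 k^{3} + 3112 k^{2} + 3796 k + 1680} ≠ 0.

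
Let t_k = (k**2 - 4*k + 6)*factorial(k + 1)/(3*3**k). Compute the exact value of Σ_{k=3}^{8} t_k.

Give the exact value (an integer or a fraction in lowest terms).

Compute t_(k+1)/t_k: get (k**3 - k + 6)/(3*(k**2 - 4*k + 6)).
Take A(k)=k/3 + 2/3, B(k)=1, C(k)=k**2 - 4*k + 6.
f must satisfy (k/3 + 2/3)·f(k+1) − (1)·f(k) = k**2 - 4*k + 6.
deg f ≤ 1 (via 1,0,2).
A polynomial solution: f(k) = 3*(k - 4).
Get s_k = R·t_k = (k - 4)*factorial(k + 1)/3**k with R(k) = B(k−1)f(k)/C(k) = 3*(k - 4)/(k**2 - 4*k + 6).
Check: Δs_k = (k**2 - 4*k + 6)*factorial(k + 1)/(3*3**k). ✓
Evaluate s at k=9 and k=3: 224000/243 and -8/9; difference 224216/243.

Σ = 224216/243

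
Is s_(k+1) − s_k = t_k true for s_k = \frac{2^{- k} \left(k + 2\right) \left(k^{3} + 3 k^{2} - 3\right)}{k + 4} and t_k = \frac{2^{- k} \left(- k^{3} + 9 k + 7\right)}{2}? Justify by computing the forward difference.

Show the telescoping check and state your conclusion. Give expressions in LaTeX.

s_(k+1) = (k + 3)*((k + 1)**3 + 3*(k + 1)**2 - 3)/(2*2**k*(k + 5))
s_(k+1) − s_k = (-k**5 - 7*k**4 + k**3 + 82*k**2 + 157*k + 72)/(2*2**k*(k**2 + 9*k + 20))
(s_(k+1) − s_k) − t_k = (k**4 + 6*k**3 - 3*k**2 - 43*k - 34)/(2**k*(k**2 + 9*k + 20))

Invalid: residual \frac{2^{- k} \left(k^{4} + 6 k^{3} - 3 k^{2} - 43 k - 34\right)}{k^{2} + 9 k + 20} ≠ 0.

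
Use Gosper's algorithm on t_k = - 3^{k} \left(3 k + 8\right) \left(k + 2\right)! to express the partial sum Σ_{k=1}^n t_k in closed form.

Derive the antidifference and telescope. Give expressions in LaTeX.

Compute t_(k+1)/t_k: get 3*(k + 3)*(3*k + 11)/(3*k + 8).
A = 3*k + 9, B = 1, C = k + 8/3.
Solve (3*k + 9)·f(k+1) − (1)·f(k) = k + 8/3.
Bound: deg f ≤ 0.
Coefficient equations give f(k) = 1/3.
Get s_k = R·t_k = -3**k*factorial(k + 2) with R(k) = B(k−1)f(k)/C(k) = 1/(3*k + 8).
Δs = -3**k*(3*k + 8)*factorial(k + 2), as required.
Σ_(k=1)^n t_k = s_(n+1) − s_(1) = (-3**(n + 1)*factorial(n + 3)) − (-18), i.e. -3*3**n*factorial(n + 3) + 18.

S(n) = - 3 \cdot 3^{n} \left(n + 3\right)! + 18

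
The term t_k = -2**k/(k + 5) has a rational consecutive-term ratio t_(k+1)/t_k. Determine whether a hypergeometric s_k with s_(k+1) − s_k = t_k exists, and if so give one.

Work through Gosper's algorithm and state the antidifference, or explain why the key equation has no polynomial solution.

none — t_k is not Gosper-summable

t_(k+1)/t_k = 2*(k + 5)/(k + 6).
So A=2*k + 10 and B=k + 6, with C=1.
Solve (2*k + 10)·f(k+1) − (k + 5)·f(k) = 1.
d = -1 from the (1,1,0) case.
d = -1 < 0 ⇒ no nonzero polynomial f; not summable.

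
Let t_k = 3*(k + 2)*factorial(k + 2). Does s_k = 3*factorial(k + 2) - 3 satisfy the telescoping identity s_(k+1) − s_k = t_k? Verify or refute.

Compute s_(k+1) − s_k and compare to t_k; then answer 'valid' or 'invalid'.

s_(k+1) = 3*factorial(k + 3) - 3
s_(k+1) − s_k = 3*(k + 2)*factorial(k + 2)
(s_(k+1) − s_k) − t_k = 0

Valid — Δs_k = t_k.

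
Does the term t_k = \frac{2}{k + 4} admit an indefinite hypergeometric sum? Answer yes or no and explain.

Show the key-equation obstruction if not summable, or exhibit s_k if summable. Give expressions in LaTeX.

r(k) = (k + 4)/(k + 5) after simplifying.
Factor: A=k + 4; B=k + 5; C=1.
Set up (k + 4)·f(k+1) − (k + 4)·f(k) − (1) = 0.
Bound: deg f ≤ 0.
Generic f = c0 gives residual -1; -1 = 0 cannot hold, so t_k is not Gosper-summable.

No. Not Gosper-summable.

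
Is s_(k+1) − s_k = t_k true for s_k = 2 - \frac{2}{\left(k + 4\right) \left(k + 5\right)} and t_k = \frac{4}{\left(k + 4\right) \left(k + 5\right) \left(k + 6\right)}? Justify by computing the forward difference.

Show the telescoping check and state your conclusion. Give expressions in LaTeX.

valid; difference matches t_k

s_(k+1) = 2 - 2/((k + 5)*(k + 6))
s_(k+1) − s_k = 4/(k**3 + 15*k**2 + 74*k + 120)
(s_(k+1) − s_k) − t_k = 0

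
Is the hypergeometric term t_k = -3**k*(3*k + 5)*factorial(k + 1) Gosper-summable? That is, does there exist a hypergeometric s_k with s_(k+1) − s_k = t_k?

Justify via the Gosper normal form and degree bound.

The ratio is 3*(k + 2)*(3*k + 8)/(3*k + 5).
Take A(k)=3*k + 6, B(k)=1, C(k)=k + 5/3.
Set up (3*k + 6)·f(k+1) − (1)·f(k) − (k + 5/3) = 0.
Degrees (1,0,1) ⇒ d ≤ 0.
Coefficient equations give f(k) = 1/3.
Then R = B(k−1)f/C = 1/(3*k + 5), so s_k = R(k)·t_k = -3**k*factorial(k + 1).
Check: Δs_k = -3**k*(3*k + 5)*factorial(k + 1). ✓

Yes. s_k = -3**k*factorial(k + 1).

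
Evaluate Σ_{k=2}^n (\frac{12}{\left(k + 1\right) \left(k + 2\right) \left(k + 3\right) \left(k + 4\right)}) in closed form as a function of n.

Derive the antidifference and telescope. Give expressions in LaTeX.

S(n) = \frac{n^{3} + 9 n^{2} + 26 n - 36}{15 \left(n^{3} + 9 n^{2} + 26 n + 24\right)}

t_(k+1)/t_k = (k + 1)/(k + 5).
Normal form (A,B,C) = (k + 1, k + 5, 1).
Key eq: (k + 1)·f(k+1) = (k + 4)·f(k) + (1).
Bound: deg f ≤ 3.
Solving with deg f ≤ 3: f(k) = k*(k**2 + 6*k + 11)/18.
R(k) = B(k−1)·f(k)/C(k) = k*(k + 4)*(k**2 + 6*k + 11)/18; s_k = R·t_k = 2*k*(k**2 + 6*k + 11)/(3*(k + 1)*(k + 2)*(k + 3)).
Δs = 12/(k**4 + 10*k**3 + 35*k**2 + 50*k + 24), as required.
Telescope: S(n) = s_(n+1) − s_(2) = 2*(n**3 + 9*n**2 + 26*n + 18)/(3*(n**3 + 9*n**2 + 26*n + 24)) − (3/5) = (n**3 + 9*n**2 + 26*n - 36)/(15*(n**3 + 9*n**2 + 26*n + 24)).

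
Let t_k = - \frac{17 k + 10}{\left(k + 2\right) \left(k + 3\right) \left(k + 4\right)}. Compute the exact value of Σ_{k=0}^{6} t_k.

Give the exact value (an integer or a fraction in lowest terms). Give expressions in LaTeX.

Σ = -21/10

t_(k+1)/t_k = (k + 2)*(17*k + 27)/((k + 5)*(17*k + 10)).
Gosper form: A/B · C(k+1)/C(k) with A=k + 2, B=k + 5, C=k + 10/17.
Key eq: (k + 2)·f(k+1) = (k + 4)·f(k) + (k + 10/17).
deg f ≤ 2 (via 1,1,1).
Solve for f: f(k) = k*(11*k + 4)/51 (degree 2 ≤ 2).
Get s_k = R·t_k = k*(-11*k - 4)/(3*(k + 2)*(k + 3)) with R(k) = B(k−1)f(k)/C(k) = k*(k + 4)*(11*k + 4)/(3*(17*k + 10)).
Check: Δs_k = (-17*k - 10)/(k**3 + 9*k**2 + 26*k + 24). ✓
Σ_(k=0)^(6) t_k = s_(7) − s_(0) = -21/10 − (0) = -21/10.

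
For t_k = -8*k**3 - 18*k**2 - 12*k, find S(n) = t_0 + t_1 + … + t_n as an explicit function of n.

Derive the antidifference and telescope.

S(n) = n*(-2*n**3 - 10*n**2 - 17*n - 9)

Step 1: r(k) = (4*k**3 + 21*k**2 + 36*k + 19)/(k*(4*k**2 + 9*k + 6)).
Gosper form: A/B · C(k+1)/C(k) with A=1, B=1, C=k**3 + 9*k**2/4 + 3*k/2.
Key eq: (1)·f(k+1) = (1)·f(k) + (k**3 + 9*k**2/4 + 3*k/2).
d = 4 from the (0,0,3) case.
A polynomial solution: f(k) = k*(k - 1)*(2*k**2 + 4*k + 3)/8.
Then R = B(k−1)f/C = (k - 1)*(2*k**2 + 4*k + 3)/(2*(4*k**2 + 9*k + 6)), so s_k = R(k)·t_k = k*(-2*k**3 - 2*k**2 + k + 3).
Check: Δs_k = 2*k*(-4*k**2 - 9*k - 6). ✓
s_(n+1) = n*(-2*n**3 - 10*n**2 - 17*n - 9) and s_(0) = 0, so S(n) = n*(-2*n**3 - 10*n**2 - 17*n - 9).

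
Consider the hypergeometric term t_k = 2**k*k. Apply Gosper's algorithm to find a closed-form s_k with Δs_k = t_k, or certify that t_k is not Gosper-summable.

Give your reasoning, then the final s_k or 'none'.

Step 1: r(k) = 2 + 2/k.
So A=2 and B=1, with C=k.
Need (2)·f(k+1) − (1)·f(k) = k.
From deg A=0, deg B=0, deg C=1: d=1.
Solve for f: f(k) = k - 2 (degree 1 ≤ 1).
R(k) = B(k−1)·f(k)/C(k) = (k - 2)/k; s_k = R·t_k = 2**k*(k - 2).
Verify: 2**k*k matches t_k.

s_k = 2**k*(k - 2)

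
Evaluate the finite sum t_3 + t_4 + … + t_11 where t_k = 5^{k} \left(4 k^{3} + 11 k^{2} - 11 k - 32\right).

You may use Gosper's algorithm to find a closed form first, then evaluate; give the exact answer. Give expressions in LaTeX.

Σ = 374267577750

The ratio is 5*(4*k**3 + 23*k**2 + 23*k - 28)/(4*k**3 + 11*k**2 - 11*k - 32).
A = 5, B = 1, C = k**3 + 11*k**2/4 - 11*k/4 - 8.
f must satisfy (5)·f(k+1) − (1)·f(k) = k**3 + 11*k**2/4 - 11*k/4 - 8.
From deg A=0, deg B=0, deg C=3: d=3.
A polynomial solution: f(k) = (k**3 - k**2 - 4*k - 3)/4.
Certificate R = B(k−1)f/C = (k**3 - k**2 - 4*k - 3)/(4*k**3 + 11*k**2 - 11*k - 32) gives s_k = 5**k*(k**3 - k**2 - 4*k - 3).
Check: Δs_k = 5**k*(4*k**3 + 11*k**2 - 11*k - 32). ✓
Telescoping: Σ = s_(12) − s_(3) = 374267578125 − (375) = 374267577750.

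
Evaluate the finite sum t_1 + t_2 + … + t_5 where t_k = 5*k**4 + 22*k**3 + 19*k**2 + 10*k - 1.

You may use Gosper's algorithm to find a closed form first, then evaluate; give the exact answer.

r(k) = (5*k**4 + 42*k**3 + 115*k**2 + 134*k + 55)/(5*k**4 + 22*k**3 + 19*k**2 + 10*k - 1) after simplifying.
Take A(k)=1, B(k)=1, C(k)=k**4 + 22*k**3/5 + 19*k**2/5 + 2*k - 1/5.
Need (1)·f(k+1) − (1)·f(k) = k**4 + 22*k**3/5 + 19*k**2/5 + 2*k - 1/5.
From deg A=0, deg B=0, deg C=4: d=5.
Coefficient equations give f(k) = k*(k**4 + 3*k**3 - 3*k**2 + k - 3)/5.
Certificate R = B(k−1)f/C = k*(k**4 + 3*k**3 - 3*k**2 + k - 3)/(5*k**4 + 22*k**3 + 19*k**2 + 10*k - 1) gives s_k = k*(k**4 + 3*k**3 - 3*k**2 + k - 3).
Check: Δs_k = 5*k**4 + 22*k**3 + 19*k**2 + 10*k - 1. ✓
Σ_(k=1)^(5) t_k = s_(6) − s_(1) = 11034 − (-1) = 11035.

Σ = 11035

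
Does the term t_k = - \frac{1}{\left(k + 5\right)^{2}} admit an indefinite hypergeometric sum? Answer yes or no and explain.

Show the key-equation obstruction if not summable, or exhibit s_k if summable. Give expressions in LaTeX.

Compute t_(k+1)/t_k: get (k + 5)**2/(k + 6)**2.
So A=k**2 + 10*k + 25 and B=k**2 + 12*k + 36, with C=1.
Solve (k**2 + 10*k + 25)·f(k+1) − (k**2 + 10*k + 25)·f(k) = 1.
d = 0 from the (2,2,0) case.
Write f(k) = c0. Then LHS − RHS = -1, requiring -1 = 0: contradictory. No certificate.

No — the linear system for f has no solution.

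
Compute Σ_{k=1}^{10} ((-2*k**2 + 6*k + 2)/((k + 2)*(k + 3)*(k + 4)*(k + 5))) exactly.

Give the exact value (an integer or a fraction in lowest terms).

Σ = -1/390

r(k) = (k + 2)*(3*k - (k + 1)**2 + 4)/((k + 6)*(-k**2 + 3*k + 1)) after simplifying.
A = k + 2, B = k + 6, C = k**2 - 3*k - 1.
Set up (k + 2)·f(k+1) − (k + 5)·f(k) − (k**2 - 3*k - 1) = 0.
From deg A=1, deg B=1, deg C=2: d=3.
A polynomial solution: f(k) = k*(k**2 - 15*k + 2)/24.
Then R = B(k−1)f/C = k*(k + 5)*(k**2 - 15*k + 2)/(24*(k**2 - 3*k - 1)), so s_k = R(k)·t_k = -k*(k**2 - 15*k + 2)/(12*(k + 2)*(k + 3)*(k + 4)).
s_(k+1) − s_k = 2*(-k**2 + 3*k + 1)/(k**4 + 14*k**3 + 71*k**2 + 154*k + 120) = t_k.
Evaluate s at k=11 and k=1: 11/780 and 1/60; difference -1/390.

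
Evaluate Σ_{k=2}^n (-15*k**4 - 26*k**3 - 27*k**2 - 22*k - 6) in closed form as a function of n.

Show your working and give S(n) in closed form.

S(n) = -3*n**5 - 14*n**4 - 27*n**3 - 31*n**2 - 21*n + 96

The ratio is (15*k**4 + 86*k**3 + 195*k**2 + 214*k + 96)/(15*k**4 + 26*k**3 + 27*k**2 + 22*k + 6).
Gosper form: A/B · C(k+1)/C(k) with A=1, B=1, C=k**4 + 26*k**3/15 + 9*k**2/5 + 22*k/15 + 2/5.
Set up (1)·f(k+1) − (1)·f(k) − (k**4 + 26*k**3/15 + 9*k**2/5 + 22*k/15 + 2/5) = 0.
deg f ≤ 5 (via 0,0,4).
Solve for f: f(k) = k*(k + 1)*(3*k**3 - 4*k**2 + 5*k - 1)/15 (degree 5 ≤ 5).
So s_k = (B(k−1)f/C)·t_k = (k*(3*k**3 - 4*k**2 + 5*k - 1)/(15*k**3 + 11*k**2 + 16*k + 6))·t_k = k*(-3*k**4 + k**3 - k**2 - 4*k + 1).
Δs = -15*k**4 - 26*k**3 - 27*k**2 - 22*k - 6, as required.
s_(n+1) = -3*n**5 - 14*n**4 - 27*n**3 - 31*n**2 - 21*n - 6 and s_(2) = -102, so S(n) = -3*n**5 - 14*n**4 - 27*n**3 - 31*n**2 - 21*n + 96.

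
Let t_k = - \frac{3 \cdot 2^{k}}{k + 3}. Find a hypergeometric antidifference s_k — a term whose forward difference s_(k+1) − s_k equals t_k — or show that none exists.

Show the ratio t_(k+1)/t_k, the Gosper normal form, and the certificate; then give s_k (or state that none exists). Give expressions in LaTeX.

none (Gosper's algorithm certifies no s_k)

Compute t_(k+1)/t_k: get 2*(k + 3)/(k + 4).
A = 2*k + 6, B = k + 4, C = 1.
Set up (2*k + 6)·f(k+1) − (k + 3)·f(k) − (1) = 0.
Degrees (1,1,0) ⇒ d ≤ -1.
d = -1 < 0 ⇒ no nonzero polynomial f; not summable.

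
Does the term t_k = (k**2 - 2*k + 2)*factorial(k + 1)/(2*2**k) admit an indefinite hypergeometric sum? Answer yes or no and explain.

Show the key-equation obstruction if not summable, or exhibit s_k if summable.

t_(k+1)/t_k = (k**3 + 2*k**2 + k + 2)/(2*(k**2 - 2*k + 2)).
Take A(k)=k/2 + 1, B(k)=1, C(k)=k**2 - 2*k + 2.
f must satisfy (k/2 + 1)·f(k+1) − (1)·f(k) = k**2 - 2*k + 2.
From deg A=1, deg B=0, deg C=2: d=1.
Match coefficients ⇒ f(k) = 2*(k - 3).
R(k) = B(k−1)·f(k)/C(k) = 2*(k - 3)/(k**2 - 2*k + 2); s_k = R·t_k = (k - 3)*factorial(k + 1)/2**k.
s_(k+1) − s_k = (k**2 - 2*k + 2)*factorial(k + 1)/(2*2**k) = t_k.

Yes. s_k = (k - 3)*factorial(k + 1)/2**k.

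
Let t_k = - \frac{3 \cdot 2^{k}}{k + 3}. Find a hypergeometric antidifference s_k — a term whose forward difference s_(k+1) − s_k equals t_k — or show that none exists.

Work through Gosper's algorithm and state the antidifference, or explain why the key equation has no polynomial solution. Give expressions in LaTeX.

none (Gosper's algorithm certifies no s_k)

Step 1: r(k) = 2*(k + 3)/(k + 4).
Normal form (A,B,C) = (2*k + 6, k + 4, 1).
Key eq: (2*k + 6)·f(k+1) = (k + 3)·f(k) + (1).
Bound: deg f ≤ -1.
d = -1 < 0 ⇒ no nonzero polynomial f; not summable.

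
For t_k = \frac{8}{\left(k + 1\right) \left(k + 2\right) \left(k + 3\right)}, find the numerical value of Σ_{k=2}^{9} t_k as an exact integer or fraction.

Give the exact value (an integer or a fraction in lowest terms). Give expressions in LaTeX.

Compute t_(k+1)/t_k: get (k + 1)/(k + 4).
A = k + 1, B = k + 4, C = 1.
Need (k + 1)·f(k+1) − (k + 3)·f(k) = 1.
From deg A=1, deg B=1, deg C=0: d=2.
Coefficient equations give f(k) = k*(k + 3)/4.
Then R = B(k−1)f/C = k*(k + 3)**2/4, so s_k = R(k)·t_k = 2*k*(k + 3)/((k + 1)*(k + 2)).
Check: Δs_k = 8/(k**3 + 6*k**2 + 11*k + 6). ✓
Telescoping: Σ = s_(10) − s_(2) = 65/33 − (5/3) = 10/33.

Σ = 10/33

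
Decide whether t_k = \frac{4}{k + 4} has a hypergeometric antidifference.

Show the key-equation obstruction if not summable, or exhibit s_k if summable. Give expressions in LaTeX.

No — the linear system for f has no solution.

The ratio is (k + 4)/(k + 5).
Gosper form: A/B · C(k+1)/C(k) with A=k + 4, B=k + 5, C=1.
Set up (k + 4)·f(k+1) − (k + 4)·f(k) − (1) = 0.
deg f ≤ 0 (via 1,1,0).
Write f(k) = c0. Then LHS − RHS = -1, requiring -1 = 0: contradictory. No certificate.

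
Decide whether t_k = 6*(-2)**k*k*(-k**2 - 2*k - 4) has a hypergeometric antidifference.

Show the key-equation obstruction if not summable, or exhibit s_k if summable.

The ratio is -2*(k + 1)*(2*k + (k + 1)**2 + 6)/(k*(k**2 + 2*k + 4)).
A = -2, B = 1, C = k**3 + 2*k**2 + 4*k.
Key eq: (-2)·f(k+1) = (1)·f(k) + (k**3 + 2*k**2 + 4*k).
From deg A=0, deg B=0, deg C=3: d=3.
A polynomial solution: f(k) = -(k**3 + 2*k - 2)/3.
Get s_k = R·t_k = (-2)**(k + 1)*(-k**3 - 2*k + 2) with R(k) = B(k−1)f(k)/C(k) = -(k**3 + 2*k - 2)/(3*k*(k**2 + 2*k + 4)).
Verify: 6*(-2)**k*k*(-k**2 - 2*k - 4) matches t_k.

Yes. s_k = (-2)**(k + 1)*(-k**3 - 2*k + 2).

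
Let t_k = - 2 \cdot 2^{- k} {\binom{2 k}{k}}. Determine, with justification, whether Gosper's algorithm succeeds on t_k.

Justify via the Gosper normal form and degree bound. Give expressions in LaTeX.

No. Not Gosper-summable.

Step 1: r(k) = (2*k + 1)/(k + 1).
Gosper form: A/B · C(k+1)/C(k) with A=2*k + 1, B=k + 1, C=1.
Key eq: (2*k + 1)·f(k+1) = (k)·f(k) + (1).
deg f ≤ -1 (via 1,1,0).
Negative degree bound (-1): no f exists, t_k not Gosper-summable.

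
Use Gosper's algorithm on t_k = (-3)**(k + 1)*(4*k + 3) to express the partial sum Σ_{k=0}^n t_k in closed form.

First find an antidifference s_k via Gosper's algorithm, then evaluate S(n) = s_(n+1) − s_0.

S(n) = (-3)**(n + 2)*(-n - 1)

Compute t_(k+1)/t_k: get 3*(-4*k - 7)/(4*k + 3).
A = -3, B = 1, C = k + 3/4.
Key eq: (-3)·f(k+1) = (1)·f(k) + (k + 3/4).
Bound: deg f ≤ 1.
Solve for f: f(k) = -k/4 (degree 1 ≤ 1).
Certificate R = B(k−1)f/C = -k/(4*k + 3) gives s_k = 3*(-3)**k*k.
s_(k+1) − s_k = (-3)**(k + 1)*(4*k + 3) = t_k.
Telescope: S(n) = s_(n+1) − s_(0) = (-3)**(n + 2)*(-n - 1) − (0) = (-3)**(n + 2)*(-n - 1).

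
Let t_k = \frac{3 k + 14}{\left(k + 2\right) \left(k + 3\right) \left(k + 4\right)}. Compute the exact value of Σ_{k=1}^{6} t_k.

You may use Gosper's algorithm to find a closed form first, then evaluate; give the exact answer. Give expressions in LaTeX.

Ratio r(k) = (k + 2)*(3*k + 17)/((k + 5)*(3*k + 14)).
Factor: A=k + 2; B=k + 5; C=k + 14/3.
Set up (k + 2)·f(k+1) − (k + 4)·f(k) − (k + 14/3) = 0.
deg f ≤ 2 (via 1,1,1).
Match coefficients ⇒ f(k) = k*(5*k + 16)/9.
Get s_k = R·t_k = k*(5*k + 16)/(3*(k + 2)*(k + 3)) with R(k) = B(k−1)f(k)/C(k) = k*(k + 4)*(5*k + 16)/(3*(3*k + 14)).
Δs = (3*k + 14)/(k**3 + 9*k**2 + 26*k + 24), as required.
Evaluate s at k=7 and k=1: 119/90 and 7/12; difference 133/180.

Σ = 133/180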